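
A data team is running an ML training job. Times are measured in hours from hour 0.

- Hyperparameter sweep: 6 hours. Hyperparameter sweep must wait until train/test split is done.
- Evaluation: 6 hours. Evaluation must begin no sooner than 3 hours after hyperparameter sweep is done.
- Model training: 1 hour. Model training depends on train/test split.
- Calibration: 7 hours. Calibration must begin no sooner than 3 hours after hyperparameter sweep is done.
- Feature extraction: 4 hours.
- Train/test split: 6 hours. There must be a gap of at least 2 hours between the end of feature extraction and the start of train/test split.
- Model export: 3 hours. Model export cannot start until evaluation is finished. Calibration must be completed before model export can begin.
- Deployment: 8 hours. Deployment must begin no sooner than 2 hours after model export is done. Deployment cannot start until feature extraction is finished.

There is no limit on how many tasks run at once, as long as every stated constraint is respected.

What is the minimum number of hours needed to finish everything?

41

Feature extraction can start immediately at hour 0; it finishes at hour 4.
Train/test split waits on feature extraction (finishes hour 4, plus 2-hour gap → hour 6), so it starts at hour 6 and finishes at 6 + 6 = hour 12.
Model training cannot begin until train/test split (finishes hour 12). It runs from hour 12 to 12 + 1 = hour 13.
Hyperparameter sweep waits on train/test split (finishes hour 12), so it starts at hour 12 and finishes at 12 + 6 = hour 18.
Calibration waits on hyperparameter sweep (finishes hour 18, plus 3-hour gap → hour 21), so it starts at hour 21 and finishes at 21 + 7 = hour 28.
Evaluation waits on hyperparameter sweep (finishes hour 18, plus 3-hour gap → hour 21), so it starts at hour 21 and finishes at 21 + 6 = hour 27.
Model export cannot start until evaluation (finishes hour 27); calibration (finishes hour 28). The controlling bound is hour 28, so model export finishes at 28 + 3 = hour 31.
Deployment needs all of model export (finishes hour 31, plus 2-hour gap → hour 33); feature extraction (finishes hour 4). That puts its earliest start at hour 33; it finishes at 33 + 8 = hour 41.
All tasks are finished once the last one completes. Finish times: Feature extraction at 4, Train/test split at 12, Hyperparameter sweep at 18, Model training at 13, Evaluation at 27, Calibration at 28, Model export at 31, Deployment at 41. The latest is hour 41.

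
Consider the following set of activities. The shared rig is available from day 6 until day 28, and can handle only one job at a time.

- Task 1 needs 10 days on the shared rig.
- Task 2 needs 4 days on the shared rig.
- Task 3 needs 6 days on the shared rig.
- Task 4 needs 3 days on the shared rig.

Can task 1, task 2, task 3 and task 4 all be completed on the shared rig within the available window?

No

The shared rig window is 28 − 6 = 22 days.
Running back to back, the jobs need 10 + 4 + 6 + 3 = 23 days on the shared rig.
Since 23 > 22, they cannot all fit.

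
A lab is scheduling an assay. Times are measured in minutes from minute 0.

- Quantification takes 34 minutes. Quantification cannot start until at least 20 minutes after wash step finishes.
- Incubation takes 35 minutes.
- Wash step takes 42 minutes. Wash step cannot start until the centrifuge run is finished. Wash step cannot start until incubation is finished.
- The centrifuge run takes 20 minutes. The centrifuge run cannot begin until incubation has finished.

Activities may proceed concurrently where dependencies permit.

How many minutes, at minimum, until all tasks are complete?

Nothing blocks incubation, so it runs from minute 0 to minute 35.
The centrifuge run cannot begin until incubation (finishes minute 35). It runs from minute 35 to 35 + 20 = minute 55.
For wash step: the centrifuge run (finishes minute 55); incubation (finishes minute 35). Taking the maximum gives a start of minute 55, and it finishes at 55 + 42 = minute 97.
Quantification cannot begin until wash step (finishes minute 97, plus 20-minute gap → minute 117). It runs from minute 117 to 117 + 34 = minute 151.
All tasks are finished once the last one completes. Finish times: Incubation at 35, The centrifuge run at 55, Wash step at 97, Quantification at 151. The latest is minute 151.

151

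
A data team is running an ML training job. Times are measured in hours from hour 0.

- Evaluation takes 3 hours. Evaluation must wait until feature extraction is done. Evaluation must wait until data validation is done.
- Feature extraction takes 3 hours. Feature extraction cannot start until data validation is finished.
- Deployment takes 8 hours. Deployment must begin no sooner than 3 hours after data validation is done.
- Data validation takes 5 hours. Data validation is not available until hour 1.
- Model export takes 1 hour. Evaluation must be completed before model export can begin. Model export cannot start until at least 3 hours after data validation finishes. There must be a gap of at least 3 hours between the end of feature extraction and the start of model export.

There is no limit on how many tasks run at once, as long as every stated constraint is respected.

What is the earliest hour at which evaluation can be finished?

Data validation cannot begin until its own release at hour 1. It runs from hour 1 to 1 + 5 = hour 6.
After data validation (finishes hour 6), feature extraction can start at hour 6 and finishes at hour 9.
Evaluation has to wait for feature extraction (finishes hour 9); data validation (finishes hour 6). The latest of these is hour 9, so evaluation runs hour 9 to 9 + 3 = hour 12.

12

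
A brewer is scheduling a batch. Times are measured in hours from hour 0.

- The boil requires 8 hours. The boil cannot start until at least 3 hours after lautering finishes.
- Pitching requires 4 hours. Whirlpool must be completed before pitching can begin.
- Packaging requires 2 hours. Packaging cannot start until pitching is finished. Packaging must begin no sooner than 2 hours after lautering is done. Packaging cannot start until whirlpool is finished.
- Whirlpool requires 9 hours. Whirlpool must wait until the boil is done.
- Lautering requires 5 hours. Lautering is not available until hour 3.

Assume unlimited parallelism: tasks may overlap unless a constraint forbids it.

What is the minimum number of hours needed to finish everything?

Lautering waits on its own release at hour 3, so it starts at hour 3 and finishes at 3 + 5 = hour 8.
The boil cannot begin until lautering (finishes hour 8, plus 3-hour gap → hour 11). It runs from hour 11 to 11 + 8 = hour 19.
Whirlpool waits on the boil (finishes hour 19), so it starts at hour 19 and finishes at 19 + 9 = hour 28.
Pitching waits on whirlpool (finishes hour 28), so it starts at hour 28 and finishes at 28 + 4 = hour 32.
Packaging cannot start until pitching (finishes hour 32); lautering (finishes hour 8, plus 2-hour gap → hour 10); whirlpool (finishes hour 28). The controlling bound is hour 32, so packaging finishes at 32 + 2 = hour 34.
All tasks are finished once the last one completes. Finish times: Lautering at 8, The boil at 19, Whirlpool at 28, Pitching at 32, Packaging at 34. The latest is hour 34.

34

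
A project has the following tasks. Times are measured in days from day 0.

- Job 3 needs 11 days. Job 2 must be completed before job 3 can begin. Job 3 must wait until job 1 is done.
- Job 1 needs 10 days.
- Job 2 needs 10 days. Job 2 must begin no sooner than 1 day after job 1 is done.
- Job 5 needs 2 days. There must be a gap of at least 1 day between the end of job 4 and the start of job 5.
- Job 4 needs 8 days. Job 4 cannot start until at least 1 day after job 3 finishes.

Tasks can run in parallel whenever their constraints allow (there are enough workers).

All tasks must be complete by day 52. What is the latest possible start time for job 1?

Job 5 must finish by day 52; it takes 2 days, so it must start by 52 − 2 = day 50.
Job 4 feeds into job 5 (must start by day 50, minus 1-day gap → day 49); so job 4 must finish by day 49 and therefore start by day 41.
Job 3 must finish before job 4 (must start by day 41, minus 1-day gap → day 40). With an 11-day duration, job 3 must start by 40 − 11 = day 29.
Job 2 has to be done before job 3 (must start by day 29). That means finishing by day 29, i.e. starting by 29 − 10 = day 19.
Job 1 feeds job 2 (must start by day 19, minus 1-day gap → day 18); job 3 (must start by day 29). Taking the minimum, job 1 must finish by day 18 and start by 18 − 10 = day 8.

8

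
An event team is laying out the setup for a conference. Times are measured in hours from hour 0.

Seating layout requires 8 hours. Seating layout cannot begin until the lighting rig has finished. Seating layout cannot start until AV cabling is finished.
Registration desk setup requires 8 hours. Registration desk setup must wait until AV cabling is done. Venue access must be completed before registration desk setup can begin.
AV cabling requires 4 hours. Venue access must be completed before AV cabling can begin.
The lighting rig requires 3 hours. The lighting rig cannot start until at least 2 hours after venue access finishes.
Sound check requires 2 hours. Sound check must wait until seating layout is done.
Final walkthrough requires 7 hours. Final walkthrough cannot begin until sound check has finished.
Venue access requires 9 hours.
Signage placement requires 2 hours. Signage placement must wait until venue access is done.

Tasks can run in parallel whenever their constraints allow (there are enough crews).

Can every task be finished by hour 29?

Venue access can start immediately at hour 0; it finishes at hour 9.
Signage placement cannot begin until venue access (finishes hour 9). It runs from hour 9 to 9 + 2 = hour 11.
AV cabling waits on venue access (finishes hour 9), so it starts at hour 9 and finishes at 9 + 4 = hour 13.
Registration desk setup cannot start until AV cabling (finishes hour 13); venue access (finishes hour 9). The controlling bound is hour 13, so registration desk setup finishes at 13 + 8 = hour 21.
After venue access (finishes hour 9, plus 2-hour gap → hour 11), the lighting rig can start at hour 11 and finishes at hour 14.
For seating layout: the lighting rig (finishes hour 14); AV cabling (finishes hour 13). Taking the maximum gives a start of hour 14, and it finishes at 14 + 8 = hour 22.
Sound check waits on seating layout (finishes hour 22), so it starts at hour 22 and finishes at 22 + 2 = hour 24.
After sound check (finishes hour 24), final walkthrough can start at hour 24 and finishes at hour 31.
The earliest everything can be done is hour 31, which is after the deadline of 29, so it is not possible.

No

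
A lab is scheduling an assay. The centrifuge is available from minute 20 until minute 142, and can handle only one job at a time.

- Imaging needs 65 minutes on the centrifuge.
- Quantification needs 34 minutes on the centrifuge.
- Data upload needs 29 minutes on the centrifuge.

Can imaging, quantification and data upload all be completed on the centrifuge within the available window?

The centrifuge window is 142 − 20 = 122 minutes.
Running back to back, the jobs need 65 + 34 + 29 = 128 minutes on the centrifuge.
Since 128 > 122, they cannot all fit.

No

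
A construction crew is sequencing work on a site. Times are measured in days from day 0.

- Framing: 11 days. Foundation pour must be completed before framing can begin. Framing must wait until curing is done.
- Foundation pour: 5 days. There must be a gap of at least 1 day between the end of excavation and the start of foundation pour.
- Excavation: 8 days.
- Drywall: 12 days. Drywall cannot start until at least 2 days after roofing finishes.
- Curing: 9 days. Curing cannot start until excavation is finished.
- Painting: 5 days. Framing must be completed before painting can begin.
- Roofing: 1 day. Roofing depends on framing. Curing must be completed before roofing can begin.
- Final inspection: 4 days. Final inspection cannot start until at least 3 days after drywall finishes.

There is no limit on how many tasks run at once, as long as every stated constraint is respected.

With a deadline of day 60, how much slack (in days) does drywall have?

10

Nothing blocks excavation, so it runs from day 0 to day 8.
Curing waits on excavation (finishes day 8), so it starts at day 8 and finishes at 8 + 9 = day 17.
Foundation pour cannot begin until excavation (finishes day 8, plus 1-day gap → day 9). It runs from day 9 to 9 + 5 = day 14.
Framing needs all of foundation pour (finishes day 14); curing (finishes day 17). That puts its earliest start at day 17; it finishes at 17 + 11 = day 28.
Roofing needs all of framing (finishes day 28); curing (finishes day 17). That puts its earliest start at day 28; it finishes at 28 + 1 = day 29.
After roofing (finishes day 29, plus 2-day gap → day 31), drywall can start at day 31 and finishes at day 43.

Working backward from the deadline:
Final inspection has no dependents, so it just needs to finish by day 60. Starting by 60 − 4 = day 56 achieves that.
Drywall must finish before final inspection (must start by day 56, minus 3-day gap → day 53). With a 12-day duration, drywall must start by 53 − 12 = day 41.
So drywall can start as early as day 31 and as late as day 41, giving 41 − 31 = 10 days of slack.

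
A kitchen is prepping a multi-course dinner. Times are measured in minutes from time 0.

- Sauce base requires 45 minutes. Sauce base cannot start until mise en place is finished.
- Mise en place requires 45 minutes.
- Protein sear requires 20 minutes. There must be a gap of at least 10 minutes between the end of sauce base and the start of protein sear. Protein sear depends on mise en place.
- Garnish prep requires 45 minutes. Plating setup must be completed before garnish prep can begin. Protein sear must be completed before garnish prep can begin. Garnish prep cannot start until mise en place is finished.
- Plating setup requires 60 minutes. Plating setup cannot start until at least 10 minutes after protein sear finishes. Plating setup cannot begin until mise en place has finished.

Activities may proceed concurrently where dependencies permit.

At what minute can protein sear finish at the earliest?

Nothing blocks mise en place, so it runs from minute 0 to minute 45.
After mise en place (finishes minute 45), sauce base can start at minute 45 and finishes at minute 90.
Protein sear cannot start until sauce base (finishes minute 90, plus 10-minute gap → minute 100); mise en place (finishes minute 45). The controlling bound is minute 100, so protein sear finishes at 100 + 20 = minute 120.

120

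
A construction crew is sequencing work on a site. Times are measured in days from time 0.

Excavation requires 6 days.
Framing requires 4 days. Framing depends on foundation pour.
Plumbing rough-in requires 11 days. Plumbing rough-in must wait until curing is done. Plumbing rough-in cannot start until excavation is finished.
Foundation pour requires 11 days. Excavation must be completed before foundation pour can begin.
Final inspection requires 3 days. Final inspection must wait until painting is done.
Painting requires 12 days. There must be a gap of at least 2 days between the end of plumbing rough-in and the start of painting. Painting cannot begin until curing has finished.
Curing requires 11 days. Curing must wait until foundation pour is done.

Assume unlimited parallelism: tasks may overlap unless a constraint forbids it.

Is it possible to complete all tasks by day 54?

No

Excavation has no prerequisites, so it starts at day 0 and finishes at day 6.
Foundation pour cannot begin until excavation (finishes day 6). It runs from day 6 to 6 + 11 = day 17.
Framing waits on foundation pour (finishes day 17), so it starts at day 17 and finishes at 17 + 4 = day 21.
After foundation pour (finishes day 17), curing can start at day 17 and finishes at day 28.
Plumbing rough-in needs all of curing (finishes day 28); excavation (finishes day 6). That puts its earliest start at day 28; it finishes at 28 + 11 = day 39.
Painting cannot start until plumbing rough-in (finishes day 39, plus 2-day gap → day 41); curing (finishes day 28). The controlling bound is day 41, so painting finishes at 41 + 12 = day 53.
Final inspection waits on painting (finishes day 53), so it starts at day 53 and finishes at 53 + 3 = day 56.
The earliest everything can be done is day 56, which is after the deadline of 54, so it is not possible.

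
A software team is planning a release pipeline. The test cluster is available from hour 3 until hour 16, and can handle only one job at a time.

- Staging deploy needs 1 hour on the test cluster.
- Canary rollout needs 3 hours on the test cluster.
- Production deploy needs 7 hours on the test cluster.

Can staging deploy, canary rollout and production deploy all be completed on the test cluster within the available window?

Yes

The test cluster window is 16 − 3 = 13 hours.
Running back to back, the jobs need 1 + 3 + 7 = 11 hours on the test cluster.
Since 11 ≤ 13, they fit within the window.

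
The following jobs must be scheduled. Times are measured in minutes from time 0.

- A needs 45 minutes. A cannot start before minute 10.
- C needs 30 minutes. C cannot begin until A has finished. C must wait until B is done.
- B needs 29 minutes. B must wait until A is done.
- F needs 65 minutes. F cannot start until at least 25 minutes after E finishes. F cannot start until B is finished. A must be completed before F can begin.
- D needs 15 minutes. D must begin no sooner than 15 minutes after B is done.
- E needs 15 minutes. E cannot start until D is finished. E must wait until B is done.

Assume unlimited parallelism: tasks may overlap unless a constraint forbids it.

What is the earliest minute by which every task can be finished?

After its own release at minute 10, A can start at minute 10 and finishes at minute 55.
B waits on A (finishes minute 55), so it starts at minute 55 and finishes at 55 + 29 = minute 84.
D waits on B (finishes minute 84, plus 15-minute gap → minute 99), so it starts at minute 99 and finishes at 99 + 15 = minute 114.
For E: D (finishes minute 114); B (finishes minute 84). Taking the maximum gives a start of minute 114, and it finishes at 114 + 15 = minute 129.
F has to wait for E (finishes minute 129, plus 25-minute gap → minute 154); B (finishes minute 84); A (finishes minute 55). The latest of these is minute 154, so F runs minute 154 to 154 + 65 = minute 219.
C needs all of A (finishes minute 55); B (finishes minute 84). That puts its earliest start at minute 84; it finishes at 84 + 30 = minute 114.
All tasks are finished once the last one completes. Finish times: A at 55, B at 84, C at 114, D at 114, E at 129, F at 219. The latest is minute 219.

219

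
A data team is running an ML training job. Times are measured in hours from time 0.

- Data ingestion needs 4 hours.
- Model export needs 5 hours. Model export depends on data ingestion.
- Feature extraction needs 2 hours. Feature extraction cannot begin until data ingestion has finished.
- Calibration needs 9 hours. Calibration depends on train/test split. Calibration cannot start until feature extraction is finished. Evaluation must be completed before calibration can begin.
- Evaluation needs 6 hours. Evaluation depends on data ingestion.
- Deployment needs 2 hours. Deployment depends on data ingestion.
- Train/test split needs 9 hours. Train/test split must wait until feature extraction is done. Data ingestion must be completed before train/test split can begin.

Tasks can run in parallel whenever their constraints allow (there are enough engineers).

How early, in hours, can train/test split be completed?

Nothing blocks data ingestion, so it runs from hour 0 to hour 4.
Feature extraction cannot begin until data ingestion (finishes hour 4). It runs from hour 4 to 4 + 2 = hour 6.
Train/test split has to wait for feature extraction (finishes hour 6); data ingestion (finishes hour 4). The latest of these is hour 6, so train/test split runs hour 6 to 6 + 9 = hour 15.

15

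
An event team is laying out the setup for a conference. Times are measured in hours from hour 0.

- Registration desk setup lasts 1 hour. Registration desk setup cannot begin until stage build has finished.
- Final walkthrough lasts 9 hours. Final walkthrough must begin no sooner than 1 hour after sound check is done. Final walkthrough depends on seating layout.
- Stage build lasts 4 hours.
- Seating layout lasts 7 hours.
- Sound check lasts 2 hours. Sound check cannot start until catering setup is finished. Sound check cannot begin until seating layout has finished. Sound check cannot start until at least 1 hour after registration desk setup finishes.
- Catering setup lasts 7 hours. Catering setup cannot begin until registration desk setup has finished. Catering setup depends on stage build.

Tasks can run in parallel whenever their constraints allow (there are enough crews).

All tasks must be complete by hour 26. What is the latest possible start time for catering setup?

Final walkthrough must finish by hour 26; it takes 9 hours, so it must start by 26 − 9 = hour 17.
Sound check has to be done before final walkthrough (must start by hour 17, minus 1-hour gap → hour 16). That means finishing by hour 16, i.e. starting by 16 − 2 = hour 14.
Catering setup has to be done before sound check (must start by hour 14). That means finishing by hour 14, i.e. starting by 14 − 7 = hour 7.

7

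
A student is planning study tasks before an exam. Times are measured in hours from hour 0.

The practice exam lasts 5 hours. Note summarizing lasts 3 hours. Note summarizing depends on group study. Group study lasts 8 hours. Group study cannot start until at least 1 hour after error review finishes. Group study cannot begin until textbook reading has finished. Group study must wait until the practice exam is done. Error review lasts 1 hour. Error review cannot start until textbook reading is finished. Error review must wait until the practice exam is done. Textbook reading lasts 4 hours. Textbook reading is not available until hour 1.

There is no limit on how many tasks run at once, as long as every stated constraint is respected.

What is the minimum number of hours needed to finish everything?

Nothing blocks the practice exam, so it runs from hour 0 to hour 5.
After its own release at hour 1, textbook reading can start at hour 1 and finishes at hour 5.
Error review has to wait for textbook reading (finishes hour 5); the practice exam (finishes hour 5). The latest of these is hour 5, so error review runs hour 5 to 5 + 1 = hour 6.
Group study has to wait for error review (finishes hour 6, plus 1-hour gap → hour 7); textbook reading (finishes hour 5); the practice exam (finishes hour 5). The latest of these is hour 7, so group study runs hour 7 to 7 + 8 = hour 15.
After group study (finishes hour 15), note summarizing can start at hour 15 and finishes at hour 18.
All tasks are finished once the last one completes. Finish times: Textbook reading at 5, The practice exam at 5, Error review at 6, Group study at 15, Note summarizing at 18. The latest is hour 18.

18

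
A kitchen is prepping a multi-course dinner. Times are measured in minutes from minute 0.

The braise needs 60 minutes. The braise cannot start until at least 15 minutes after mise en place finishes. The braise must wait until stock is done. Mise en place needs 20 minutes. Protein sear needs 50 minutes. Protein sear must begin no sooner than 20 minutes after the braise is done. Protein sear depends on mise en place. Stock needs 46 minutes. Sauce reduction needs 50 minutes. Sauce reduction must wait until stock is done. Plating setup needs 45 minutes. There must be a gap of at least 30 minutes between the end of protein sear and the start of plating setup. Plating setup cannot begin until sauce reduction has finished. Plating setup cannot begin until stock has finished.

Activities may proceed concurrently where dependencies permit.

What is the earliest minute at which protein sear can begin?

126

Stock can start immediately at minute 0; it finishes at minute 46.
Mise en place has no prerequisites, so it starts at minute 0 and finishes at minute 20.
The braise cannot start until mise en place (finishes minute 20, plus 15-minute gap → minute 35); stock (finishes minute 46). The controlling bound is minute 46, so the braise finishes at 46 + 60 = minute 106.
Protein sear waits on the braise (finishes minute 106, plus 20-minute gap → minute 126); mise en place (finishes minute 20). The latest of these is minute 126, which is the earliest protein sear can start.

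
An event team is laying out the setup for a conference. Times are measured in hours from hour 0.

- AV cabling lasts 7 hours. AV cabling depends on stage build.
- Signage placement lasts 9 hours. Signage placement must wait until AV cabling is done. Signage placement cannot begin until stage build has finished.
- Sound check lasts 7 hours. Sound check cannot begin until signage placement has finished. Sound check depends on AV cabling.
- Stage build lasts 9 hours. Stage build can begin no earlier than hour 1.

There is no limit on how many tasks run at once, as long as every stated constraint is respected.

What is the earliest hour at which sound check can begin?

Stage build waits on its own release at hour 1, so it starts at hour 1 and finishes at 1 + 9 = hour 10.
AV cabling waits on stage build (finishes hour 10), so it starts at hour 10 and finishes at 10 + 7 = hour 17.
Signage placement cannot start until AV cabling (finishes hour 17); stage build (finishes hour 10). The controlling bound is hour 17, so signage placement finishes at 17 + 9 = hour 26.
Sound check waits on signage placement (finishes hour 26); AV cabling (finishes hour 17). The latest of these is hour 26, which is the earliest sound check can start.

26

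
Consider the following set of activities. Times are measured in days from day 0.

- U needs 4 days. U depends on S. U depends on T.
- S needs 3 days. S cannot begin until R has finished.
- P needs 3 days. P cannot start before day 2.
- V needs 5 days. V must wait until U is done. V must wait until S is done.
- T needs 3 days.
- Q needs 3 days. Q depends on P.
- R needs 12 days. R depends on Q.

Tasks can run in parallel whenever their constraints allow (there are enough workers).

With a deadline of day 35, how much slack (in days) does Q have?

After its own release at day 2, P can start at day 2 and finishes at day 5.
After P (finishes day 5), Q can start at day 5 and finishes at day 8.

Working backward from the deadline:
V must finish by day 35; it takes 5 days, so it must start by 35 − 5 = day 30.
U has to be done before V (must start by day 30). That means finishing by day 30, i.e. starting by 30 − 4 = day 26.
S feeds U (must start by day 26); V (must start by day 30). Taking the minimum, S must finish by day 26 and start by 26 − 3 = day 23.
R must finish before S (must start by day 23). With a 12-day duration, R must start by 23 − 12 = day 11.
Q has to be done before R (must start by day 11). That means finishing by day 11, i.e. starting by 11 − 3 = day 8.
So Q can start as early as day 5 and as late as day 8, giving 8 − 5 = 3 days of slack.

3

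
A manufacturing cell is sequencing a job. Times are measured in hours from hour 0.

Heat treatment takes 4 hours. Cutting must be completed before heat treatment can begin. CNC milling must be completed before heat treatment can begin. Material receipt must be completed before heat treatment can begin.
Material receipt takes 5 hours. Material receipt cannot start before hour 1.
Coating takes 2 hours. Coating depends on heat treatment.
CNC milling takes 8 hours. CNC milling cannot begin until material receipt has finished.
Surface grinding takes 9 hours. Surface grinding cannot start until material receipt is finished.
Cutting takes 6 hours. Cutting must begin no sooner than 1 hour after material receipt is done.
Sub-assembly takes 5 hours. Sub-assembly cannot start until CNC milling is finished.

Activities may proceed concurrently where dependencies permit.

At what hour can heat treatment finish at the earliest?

18

After its own release at hour 1, material receipt can start at hour 1 and finishes at hour 6.
After material receipt (finishes hour 6), CNC milling can start at hour 6 and finishes at hour 14.
Cutting cannot begin until material receipt (finishes hour 6, plus 1-hour gap → hour 7). It runs from hour 7 to 7 + 6 = hour 13.
Heat treatment has to wait for cutting (finishes hour 13); CNC milling (finishes hour 14); material receipt (finishes hour 6). The latest of these is hour 14, so heat treatment runs hour 14 to 14 + 4 = hour 18.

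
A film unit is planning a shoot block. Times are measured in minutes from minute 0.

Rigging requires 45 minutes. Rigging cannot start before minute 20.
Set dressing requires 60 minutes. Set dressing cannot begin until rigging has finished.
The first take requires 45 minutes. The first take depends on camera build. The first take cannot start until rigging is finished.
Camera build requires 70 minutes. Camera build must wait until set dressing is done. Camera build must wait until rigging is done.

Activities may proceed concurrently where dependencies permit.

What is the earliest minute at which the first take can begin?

195

After its own release at minute 20, rigging can start at minute 20 and finishes at minute 65.
After rigging (finishes minute 65), set dressing can start at minute 65 and finishes at minute 125.
Camera build has to wait for set dressing (finishes minute 125); rigging (finishes minute 65). The latest of these is minute 125, so camera build runs minute 125 to 125 + 70 = minute 195.
The first take waits on camera build (finishes minute 195); rigging (finishes minute 65). The latest of these is minute 195, which is the earliest the first take can start.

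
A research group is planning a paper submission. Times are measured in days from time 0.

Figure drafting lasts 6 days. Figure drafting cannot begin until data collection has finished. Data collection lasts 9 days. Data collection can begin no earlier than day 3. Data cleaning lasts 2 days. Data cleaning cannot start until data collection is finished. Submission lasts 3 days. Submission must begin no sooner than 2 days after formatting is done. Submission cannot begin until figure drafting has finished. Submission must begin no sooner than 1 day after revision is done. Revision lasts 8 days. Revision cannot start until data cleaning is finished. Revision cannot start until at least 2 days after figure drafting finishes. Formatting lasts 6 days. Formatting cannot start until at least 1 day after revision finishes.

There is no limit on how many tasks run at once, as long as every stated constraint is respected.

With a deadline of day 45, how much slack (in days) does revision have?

Data collection cannot begin until its own release at day 3. It runs from day 3 to 3 + 9 = day 12.
Figure drafting waits on data collection (finishes day 12), so it starts at day 12 and finishes at 12 + 6 = day 18.
Data cleaning cannot begin until data collection (finishes day 12). It runs from day 12 to 12 + 2 = day 14.
Revision cannot start until data cleaning (finishes day 14); figure drafting (finishes day 18, plus 2-day gap → day 20). The controlling bound is day 20, so revision finishes at 20 + 8 = day 28.

Working backward from the deadline:
Submission must finish by day 45; it takes 3 days, so it must start by 45 − 3 = day 42.
Formatting must finish before submission (must start by day 42, minus 2-day gap → day 40). With a 6-day duration, formatting must start by 40 − 6 = day 34.
For revision: formatting (must start by day 34, minus 1-day gap → day 33); submission (must start by day 42, minus 1-day gap → day 41). The most restrictive is day 33; with an 8-day duration, revision must start by day 25.
So revision can start as early as day 20 and as late as day 25, giving 25 − 20 = 5 days of slack.

5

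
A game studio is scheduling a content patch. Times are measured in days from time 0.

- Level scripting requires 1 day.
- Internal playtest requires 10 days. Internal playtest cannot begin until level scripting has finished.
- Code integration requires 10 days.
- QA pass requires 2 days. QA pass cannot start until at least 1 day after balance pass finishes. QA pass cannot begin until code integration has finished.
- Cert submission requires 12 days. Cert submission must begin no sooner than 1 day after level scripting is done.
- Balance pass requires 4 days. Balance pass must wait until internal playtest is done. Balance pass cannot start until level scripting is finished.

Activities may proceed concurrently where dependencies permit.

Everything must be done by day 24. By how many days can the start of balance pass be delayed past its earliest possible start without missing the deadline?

6

Level scripting has no prerequisites, so it starts at day 0 and finishes at day 1.
Internal playtest waits on level scripting (finishes day 1), so it starts at day 1 and finishes at 1 + 10 = day 11.
Balance pass has to wait for internal playtest (finishes day 11); level scripting (finishes day 1). The latest of these is day 11, so balance pass runs day 11 to 11 + 4 = day 15.

Working backward from the deadline:
QA pass must finish by day 24; it takes 2 days, so it must start by 24 − 2 = day 22.
Since QA pass (must start by day 22, minus 1-day gap → day 21) depends on it, balance pass must finish by day 21. Backing off its 4-day duration gives a latest start of day 17.
So balance pass can start as early as day 11 and as late as day 17, giving 17 − 11 = 6 days of slack.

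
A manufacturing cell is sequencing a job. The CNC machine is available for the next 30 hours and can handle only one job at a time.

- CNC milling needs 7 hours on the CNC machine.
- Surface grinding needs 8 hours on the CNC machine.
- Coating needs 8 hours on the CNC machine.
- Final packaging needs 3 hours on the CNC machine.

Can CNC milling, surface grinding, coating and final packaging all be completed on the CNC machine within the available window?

Running back to back, the jobs need 7 + 8 + 8 + 3 = 26 hours on the CNC machine.
Since 26 ≤ 30, they fit within the window.

Yes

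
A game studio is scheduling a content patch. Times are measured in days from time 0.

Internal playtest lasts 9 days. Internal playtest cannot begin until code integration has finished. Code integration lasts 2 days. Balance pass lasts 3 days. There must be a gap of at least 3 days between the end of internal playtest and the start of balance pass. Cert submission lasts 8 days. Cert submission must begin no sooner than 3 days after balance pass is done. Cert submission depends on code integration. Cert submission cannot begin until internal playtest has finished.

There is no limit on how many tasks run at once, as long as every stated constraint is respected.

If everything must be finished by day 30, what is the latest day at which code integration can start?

2

Cert submission has no dependents, so it just needs to finish by day 30. Starting by 30 − 8 = day 22 achieves that.
Balance pass must finish before cert submission (must start by day 22, minus 3-day gap → day 19). With a 3-day duration, balance pass must start by 19 − 3 = day 16.
Internal playtest has several dependents: balance pass (must start by day 16, minus 3-day gap → day 13); cert submission (must start by day 22). The earliest of those limits is day 13, so internal playtest must start by 13 − 9 = day 4.
For code integration: internal playtest (must start by day 4); cert submission (must start by day 22). The most restrictive is day 4; with a 2-day duration, code integration must start by day 2.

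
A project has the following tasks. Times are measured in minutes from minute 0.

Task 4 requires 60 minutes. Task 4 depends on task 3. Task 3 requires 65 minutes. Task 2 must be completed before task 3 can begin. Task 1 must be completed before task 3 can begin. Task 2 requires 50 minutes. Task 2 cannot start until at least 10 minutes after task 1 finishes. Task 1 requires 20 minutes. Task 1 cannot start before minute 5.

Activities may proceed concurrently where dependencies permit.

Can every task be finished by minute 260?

After its own release at minute 5, task 1 can start at minute 5 and finishes at minute 25.
Task 2 cannot begin until task 1 (finishes minute 25, plus 10-minute gap → minute 35). It runs from minute 35 to 35 + 50 = minute 85.
Task 3 cannot start until task 2 (finishes minute 85); task 1 (finishes minute 25). The controlling bound is minute 85, so task 3 finishes at 85 + 65 = minute 150.
Task 4 cannot begin until task 3 (finishes minute 150). It runs from minute 150 to 150 + 60 = minute 210.
Every task is finished by minute 210, which is no later than the deadline of 260, so the schedule is feasible.

Yes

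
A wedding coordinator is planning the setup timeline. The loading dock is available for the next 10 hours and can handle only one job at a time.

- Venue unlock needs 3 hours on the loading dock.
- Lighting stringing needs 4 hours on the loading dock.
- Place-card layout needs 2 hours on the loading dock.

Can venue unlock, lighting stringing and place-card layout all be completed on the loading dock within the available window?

Yes

Running back to back, the jobs need 3 + 4 + 2 = 9 hours on the loading dock.
Since 9 ≤ 10, they fit within the window.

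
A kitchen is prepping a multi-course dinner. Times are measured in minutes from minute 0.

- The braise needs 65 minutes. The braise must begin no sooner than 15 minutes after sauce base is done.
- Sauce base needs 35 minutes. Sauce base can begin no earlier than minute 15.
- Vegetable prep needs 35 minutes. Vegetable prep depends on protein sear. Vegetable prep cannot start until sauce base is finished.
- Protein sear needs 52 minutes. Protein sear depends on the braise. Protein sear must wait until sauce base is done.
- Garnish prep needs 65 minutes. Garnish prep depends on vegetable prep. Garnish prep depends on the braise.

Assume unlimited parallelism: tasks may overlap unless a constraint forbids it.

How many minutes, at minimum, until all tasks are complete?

282

Sauce base cannot begin until its own release at minute 15. It runs from minute 15 to 15 + 35 = minute 50.
After sauce base (finishes minute 50, plus 15-minute gap → minute 65), the braise can start at minute 65 and finishes at minute 130.
Protein sear has to wait for the braise (finishes minute 130); sauce base (finishes minute 50). The latest of these is minute 130, so protein sear runs minute 130 to 130 + 52 = minute 182.
Vegetable prep needs all of protein sear (finishes minute 182); sauce base (finishes minute 50). That puts its earliest start at minute 182; it finishes at 182 + 35 = minute 217.
Garnish prep cannot start until vegetable prep (finishes minute 217); the braise (finishes minute 130). The controlling bound is minute 217, so garnish prep finishes at 217 + 65 = minute 282.
All tasks are finished once the last one completes. Finish times: Sauce base at 50, The braise at 130, Protein sear at 182, Vegetable prep at 217, Garnish prep at 282. The latest is minute 282.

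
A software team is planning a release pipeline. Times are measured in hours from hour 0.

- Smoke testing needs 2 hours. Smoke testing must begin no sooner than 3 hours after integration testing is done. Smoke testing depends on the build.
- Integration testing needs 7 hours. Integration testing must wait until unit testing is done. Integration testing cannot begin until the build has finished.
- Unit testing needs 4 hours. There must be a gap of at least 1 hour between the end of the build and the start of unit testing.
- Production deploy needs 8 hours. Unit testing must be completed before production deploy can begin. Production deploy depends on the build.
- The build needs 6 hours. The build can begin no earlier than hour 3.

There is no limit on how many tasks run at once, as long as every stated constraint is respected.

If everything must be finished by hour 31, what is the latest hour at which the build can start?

Smoke testing has no dependents, so it just needs to finish by hour 31. Starting by 31 − 2 = hour 29 achieves that.
Integration testing feeds into smoke testing (must start by hour 29, minus 3-hour gap → hour 26); so integration testing must finish by hour 26 and therefore start by hour 19.
Production deploy must finish by hour 31; it takes 8 hours, so it must start by 31 − 8 = hour 23.
Unit testing has several dependents: integration testing (must start by hour 19); production deploy (must start by hour 23). The earliest of those limits is hour 19, so unit testing must start by 19 − 4 = hour 15.
The build has several dependents: unit testing (must start by hour 15, minus 1-hour gap → hour 14); integration testing (must start by hour 19); smoke testing (must start by hour 29); production deploy (must start by hour 23). The earliest of those limits is hour 14, so the build must start by 14 − 6 = hour 8.

8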